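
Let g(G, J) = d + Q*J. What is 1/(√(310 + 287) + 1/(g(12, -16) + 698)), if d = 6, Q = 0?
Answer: -704/295882751 + 495616*√597/295882751 ≈ 0.040925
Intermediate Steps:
g(G, J) = 6 (g(G, J) = 6 + 0*J = 6 + 0 = 6)
1/(√(310 + 287) + 1/(g(12, -16) + 698)) = 1/(√(310 + 287) + 1/(6 + 698)) = 1/(√597 + 1/704) = 1/(1/704 + √597)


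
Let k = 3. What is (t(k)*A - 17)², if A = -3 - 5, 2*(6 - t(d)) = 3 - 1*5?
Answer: 5329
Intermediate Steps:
t(d) = 7 (t(d) = 6 - (3 - 1*5)/2 = 6 - (3 - 5)/2 = 6 - ½*(-2) = 6 + 1 = 7)
A = -8
(t(k)*A - 17)² = (7*(-8) - 17)² = (-56 - 17)² = (-73)² = 5329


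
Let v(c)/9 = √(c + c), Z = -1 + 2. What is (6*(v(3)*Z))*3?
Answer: 162*√6 ≈ 396.82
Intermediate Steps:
Z = 1
v(c) = 9*√2*√c (v(c) = 9*√(c + c) = 9*√(2*c) = 9*(√2*√c) = 9*√2*√c)
(6*(v(3)*Z))*3 = (6*((9*√2*√3)*1))*3 = (6*((9*√6)*1))*3 = (6*(9*√6))*3 = (54*√6)*3 = 162*√6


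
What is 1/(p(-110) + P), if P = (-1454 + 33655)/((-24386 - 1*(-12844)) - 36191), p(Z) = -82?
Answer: -47733/3946307 ≈ -0.012096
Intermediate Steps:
P = -32201/47733 (P = 32201/((-24386 + 12844) - 36191) = 32201/(-11542 - 36191) = 32201/(-47733) = 32201*(-1/47733) = -32201/47733 ≈ -0.67461)
1/(p(-110) + P) = 1/(-82 - 32201/47733) = 1/(-3946307/47733) = -47733/3946307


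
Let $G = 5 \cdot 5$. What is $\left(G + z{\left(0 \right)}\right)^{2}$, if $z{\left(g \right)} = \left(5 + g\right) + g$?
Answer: $900$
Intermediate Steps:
$z{\left(g \right)} = 5 + 2 g$
$G = 25$
$\left(G + z{\left(0 \right)}\right)^{2} = \left(25 + \left(5 + 2 \cdot 0\right)\right)^{2} = \left(25 + \left(5 + 0\right)\right)^{2} = \left(25 + 5\right)^{2} = 30^{2} = 900$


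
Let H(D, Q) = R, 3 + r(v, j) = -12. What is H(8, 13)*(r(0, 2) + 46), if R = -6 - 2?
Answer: -248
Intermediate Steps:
r(v, j) = -15 (r(v, j) = -3 - 12 = -15)
R = -8
H(D, Q) = -8
H(8, 13)*(r(0, 2) + 46) = -8*(-15 + 46) = -8*31 = -248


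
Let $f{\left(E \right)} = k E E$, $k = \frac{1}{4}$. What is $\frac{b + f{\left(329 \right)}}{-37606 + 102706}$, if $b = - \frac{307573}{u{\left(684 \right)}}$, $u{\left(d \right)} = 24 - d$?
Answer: $\frac{1297667}{3069000} \approx 0.42283$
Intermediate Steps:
$k = \frac{1}{4} \approx 0.25$
$b = \frac{307573}{660}$ ($b = - \frac{307573}{24 - 684} = - \frac{307573}{-660} = \left(-307573\right) \left(- \frac{1}{660}\right) = \frac{307573}{660} \approx 466.02$)
$f{\left(E \right)} = \frac{E^{2}}{4}$ ($f{\left(E \right)} = \frac{E}{4} E = \frac{E^{2}}{4}$)
$\frac{b + f{\left(329 \right)}}{-37606 + 102706} = \frac{\frac{307573}{660} + \frac{329^{2}}{4}}{-37606 + 102706} = \frac{\frac{307573}{660} + \frac{1}{4} \cdot 108241}{65100} = \left(\frac{307573}{660} + \frac{108241}{4}\right) \frac{1}{65100} = \frac{9083669}{330} \cdot \frac{1}{65100} = \frac{1297667}{3069000}$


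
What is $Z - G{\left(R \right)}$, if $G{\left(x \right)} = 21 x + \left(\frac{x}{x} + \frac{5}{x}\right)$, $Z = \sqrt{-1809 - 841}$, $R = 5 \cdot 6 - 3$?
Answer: $- \frac{15341}{27} + 5 i \sqrt{106} \approx -568.19 + 51.478 i$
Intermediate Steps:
$R = 27$ ($R = 30 - 3 = 27$)
$Z = 5 i \sqrt{106}$ ($Z = \sqrt{-2650} = 5 i \sqrt{106} \approx 51.478 i$)
$G{\left(x \right)} = 1 + \frac{5}{x} + 21 x$ ($G{\left(x \right)} = 21 x + \left(1 + \frac{5}{x}\right) = 1 + \frac{5}{x} + 21 x$)
$Z - G{\left(R \right)} = 5 i \sqrt{106} - \left(1 + \frac{5}{27} + 21 \cdot 27\right) = 5 i \sqrt{106} - \left(1 + 5 \cdot \frac{1}{27} + 567\right) = 5 i \sqrt{106} - \left(1 + \frac{5}{27} + 567\right) = 5 i \sqrt{106} - \frac{15341}{27} = - \frac{15341}{27} + 5 i \sqrt{106}$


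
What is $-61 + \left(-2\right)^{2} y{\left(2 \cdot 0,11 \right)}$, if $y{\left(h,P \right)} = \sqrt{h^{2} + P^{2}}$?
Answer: $-17$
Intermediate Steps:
$y{\left(h,P \right)} = \sqrt{P^{2} + h^{2}}$
$-61 + \left(-2\right)^{2} y{\left(2 \cdot 0,11 \right)} = -61 + \left(-2\right)^{2} \sqrt{11^{2} + \left(2 \cdot 0\right)^{2}} = -61 + 4 \sqrt{121 + 0^{2}} = -61 + 4 \sqrt{121 + 0} = -61 + 4 \sqrt{121} = -61 + 4 \cdot 11 = -61 + 44 = -17$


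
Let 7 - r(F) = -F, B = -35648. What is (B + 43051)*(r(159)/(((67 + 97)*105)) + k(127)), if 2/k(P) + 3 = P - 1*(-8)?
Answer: 790102/4305 ≈ 183.53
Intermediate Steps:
k(P) = 2/(5 + P) (k(P) = 2/(-3 + (P - 1*(-8))) = 2/(-3 + (P + 8)) = 2/(-3 + (8 + P)) = 2/(5 + P))
r(F) = 7 + F (r(F) = 7 - (-1)*F = 7 + F)
(B + 43051)*(r(159)/(((67 + 97)*105)) + k(127)) = (-35648 + 43051)*((7 + 159)/(((67 + 97)*105)) + 2/(5 + 127)) = 7403*(166/((164*105)) + 2/132) = 7403*(166/17220 + 2*(1/132)) = 7403*(166*(1/17220) + 1/66) = 7403*(83/8610 + 1/66) = 7403*(1174/47355) = 790102/4305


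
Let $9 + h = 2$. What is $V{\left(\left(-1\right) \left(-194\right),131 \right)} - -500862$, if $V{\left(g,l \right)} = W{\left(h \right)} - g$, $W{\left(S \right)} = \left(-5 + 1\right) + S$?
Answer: $500657$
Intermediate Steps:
$h = -7$ ($h = -9 + 2 = -7$)
$W{\left(S \right)} = -4 + S$
$V{\left(g,l \right)} = -11 - g$ ($V{\left(g,l \right)} = \left(-4 - 7\right) - g = -11 - g$)
$V{\left(\left(-1\right) \left(-194\right),131 \right)} - -500862 = \left(-11 - \left(-1\right) \left(-194\right)\right) - -500862 = \left(-11 - 194\right) + 500862 = -205 + 500862 = 500657$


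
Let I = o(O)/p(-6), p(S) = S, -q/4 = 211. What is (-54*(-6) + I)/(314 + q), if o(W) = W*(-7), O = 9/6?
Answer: -1303/2120 ≈ -0.61462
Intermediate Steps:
q = -844 (q = -4*211 = -844)
O = 3/2 (O = 9*(⅙) = 3/2 ≈ 1.5000)
o(W) = -7*W
I = 7/4 (I = -7*3/2/(-6) = -21/2*(-⅙) = 7/4 ≈ 1.7500)
(-54*(-6) + I)/(314 + q) = (-54*(-6) + 7/4)/(314 - 844) = (324 + 7/4)/(-530) = (1303/4)*(-1/530) = -1303/2120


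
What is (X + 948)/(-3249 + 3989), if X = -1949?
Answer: -1001/740 ≈ -1.3527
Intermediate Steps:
(X + 948)/(-3249 + 3989) = (-1949 + 948)/(-3249 + 3989) = -1001/740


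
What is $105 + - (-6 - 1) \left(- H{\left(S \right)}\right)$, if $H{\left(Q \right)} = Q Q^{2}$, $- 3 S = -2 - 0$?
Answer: $\frac{2779}{27} \approx 102.93$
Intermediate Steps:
$S = \frac{2}{3}$ ($S = - \frac{-2 - 0}{3} = - \frac{-2 + 0}{3} = \left(- \frac{1}{3}\right) \left(-2\right) = \frac{2}{3} \approx 0.66667$)
$H{\left(Q \right)} = Q^{3}$
$105 + - (-6 - 1) \left(- H{\left(S \right)}\right) = 105 + - (-6 - 1) \left(- \left(\frac{2}{3}\right)^{3}\right) = 105 + \left(-1\right) \left(-7\right) \left(\left(-1\right) \frac{8}{27}\right) = 105 + 7 \left(- \frac{8}{27}\right) = 105 - \frac{56}{27} = \frac{2779}{27}$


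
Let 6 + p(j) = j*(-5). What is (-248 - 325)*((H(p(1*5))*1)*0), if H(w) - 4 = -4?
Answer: 0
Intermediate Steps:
p(j) = -6 - 5*j (p(j) = -6 + j*(-5) = -6 - 5*j)
H(w) = 0 (H(w) = 4 - 4 = 0)
(-248 - 325)*((H(p(1*5))*1)*0) = (-248 - 325)*((0*1)*0) = -0*0 = -573*0 = 0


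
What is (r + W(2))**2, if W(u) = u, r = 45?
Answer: 2209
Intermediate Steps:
(r + W(2))**2 = (45 + 2)**2 = 47**2 = 2209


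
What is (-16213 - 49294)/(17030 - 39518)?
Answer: 65507/22488 ≈ 2.9130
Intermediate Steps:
(-16213 - 49294)/(17030 - 39518) = -65507/(-22488) = -65507*(-1/22488) = 65507/22488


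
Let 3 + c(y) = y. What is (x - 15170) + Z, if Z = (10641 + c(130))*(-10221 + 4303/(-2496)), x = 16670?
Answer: -1320921499/12 ≈ -1.1008e+8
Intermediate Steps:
c(y) = -3 + y
Z = -1320939499/12 (Z = (10641 + (-3 + 130))*(-10221 + 4303/(-2496)) = (10641 + 127)*(-10221 + 4303*(-1/2496)) = 10768*(-10221 - 331/192) = 10768*(-1962763/192) = -1320939499/12 ≈ -1.1008e+8)
(x - 15170) + Z = (16670 - 15170) - 1320939499/12 = 1500 - 1320939499/12 = -1320921499/12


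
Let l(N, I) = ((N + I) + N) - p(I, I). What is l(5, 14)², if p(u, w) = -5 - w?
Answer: 1849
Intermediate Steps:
l(N, I) = 5 + 2*I + 2*N (l(N, I) = ((N + I) + N) - (-5 - I) = ((I + N) + N) + (5 + I) = (I + 2*N) + (5 + I) = 5 + 2*I + 2*N)
l(5, 14)² = (5 + 2*14 + 2*5)² = (5 + 28 + 10)² = 43² = 1849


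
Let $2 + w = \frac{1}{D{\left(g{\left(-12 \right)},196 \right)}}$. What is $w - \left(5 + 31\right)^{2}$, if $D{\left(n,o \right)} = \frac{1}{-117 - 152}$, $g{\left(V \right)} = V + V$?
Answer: $-1567$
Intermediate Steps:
$g{\left(V \right)} = 2 V$
$D{\left(n,o \right)} = - \frac{1}{269}$ ($D{\left(n,o \right)} = \frac{1}{-269} = - \frac{1}{269}$)
$w = -271$ ($w = -2 + \frac{1}{- \frac{1}{269}} = -2 - 269 = -271$)
$w - \left(5 + 31\right)^{2} = -271 - \left(5 + 31\right)^{2} = -271 - 36^{2} = -271 - 1296 = -1567$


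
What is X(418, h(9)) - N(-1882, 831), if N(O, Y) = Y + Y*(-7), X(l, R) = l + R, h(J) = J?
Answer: 5413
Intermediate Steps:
X(l, R) = R + l
N(O, Y) = -6*Y (N(O, Y) = Y - 7*Y = -6*Y)
X(418, h(9)) - N(-1882, 831) = (9 + 418) - (-6)*831 = 427 - 1*(-4986) = 427 + 4986 = 5413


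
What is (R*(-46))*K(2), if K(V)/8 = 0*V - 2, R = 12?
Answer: 8832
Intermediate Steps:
K(V) = -16 (K(V) = 8*(0*V - 2) = 8*(0 - 2) = 8*(-2) = -16)
(R*(-46))*K(2) = (12*(-46))*(-16) = -552*(-16) = 8832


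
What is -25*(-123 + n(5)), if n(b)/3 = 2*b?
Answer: 2325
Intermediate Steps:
n(b) = 6*b (n(b) = 3*(2*b) = 6*b)
-25*(-123 + n(5)) = -25*(-123 + 6*5) = -25*(-123 + 30) = -25*(-93) = 2325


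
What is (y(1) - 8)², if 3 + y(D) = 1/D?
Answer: 100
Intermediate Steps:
y(D) = -3 + 1/D
(y(1) - 8)² = ((-3 + 1/1) - 8)² = ((-3 + 1) - 8)² = (-2 - 8)² = (-10)² = 100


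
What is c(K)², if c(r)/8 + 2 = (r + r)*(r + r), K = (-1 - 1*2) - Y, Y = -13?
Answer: 10137856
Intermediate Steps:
K = 10 (K = (-1 - 1*2) - 1*(-13) = (-1 - 2) + 13 = -3 + 13 = 10)
c(r) = -16 + 32*r² (c(r) = -16 + 8*((r + r)*(r + r)) = -16 + 8*((2*r)*(2*r)) = -16 + 8*(4*r²) = -16 + 32*r²)
c(K)² = (-16 + 32*10²)² = (-16 + 32*100)² = (-16 + 3200)² = 3184² = 10137856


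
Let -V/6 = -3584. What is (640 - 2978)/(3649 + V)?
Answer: -2338/25153 ≈ -0.092951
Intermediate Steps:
V = 21504 (V = -6*(-3584) = 21504)
(640 - 2978)/(3649 + V) = (640 - 2978)/(3649 + 21504) = -2338/25153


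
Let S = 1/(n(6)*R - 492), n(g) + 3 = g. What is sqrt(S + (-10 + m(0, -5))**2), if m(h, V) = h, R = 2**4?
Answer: sqrt(4928289)/222 ≈ 9.9999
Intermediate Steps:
n(g) = -3 + g
R = 16
S = -1/444 (S = 1/((-3 + 6)*16 - 492) = 1/(3*16 - 492) = 1/(48 - 492) = 1/(-444) = -1/444 ≈ -0.0022523)
sqrt(S + (-10 + m(0, -5))**2) = sqrt(-1/444 + (-10 + 0)**2) = sqrt(-1/444 + (-10)**2) = sqrt(-1/444 + 100) = sqrt(44399/444) = sqrt(4928289)/222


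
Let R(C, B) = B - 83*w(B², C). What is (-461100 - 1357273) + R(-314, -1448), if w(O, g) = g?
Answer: -1793759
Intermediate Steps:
R(C, B) = B - 83*C
(-461100 - 1357273) + R(-314, -1448) = (-461100 - 1357273) + (-1448 - 83*(-314)) = -1818373 + (-1448 + 26062) = -1818373 + 24614 = -1793759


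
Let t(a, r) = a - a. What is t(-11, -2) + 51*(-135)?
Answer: -6885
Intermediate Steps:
t(a, r) = 0
t(-11, -2) + 51*(-135) = 0 + 51*(-135) = 0 - 6885 = -6885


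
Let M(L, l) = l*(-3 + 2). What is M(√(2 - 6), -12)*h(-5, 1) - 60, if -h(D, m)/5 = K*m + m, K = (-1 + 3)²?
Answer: -360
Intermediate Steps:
K = 4 (K = 2² = 4)
M(L, l) = -l (M(L, l) = l*(-1) = -l)
h(D, m) = -25*m (h(D, m) = -5*(4*m + m) = -25*m)
M(√(2 - 6), -12)*h(-5, 1) - 60 = (-1*(-12))*(-25*1) - 60 = 12*(-25) - 60 = -300 - 60 = -360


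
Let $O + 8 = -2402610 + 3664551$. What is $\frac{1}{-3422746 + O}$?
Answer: $- \frac{1}{2160813} \approx -4.6279 \cdot 10^{-7}$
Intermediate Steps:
$O = 1261933$ ($O = -8 + \left(-2402610 + 3664551\right) = -8 + 1261941 = 1261933$)
$\frac{1}{-3422746 + O} = \frac{1}{-3422746 + 1261933} = \frac{1}{-2160813} = - \frac{1}{2160813}$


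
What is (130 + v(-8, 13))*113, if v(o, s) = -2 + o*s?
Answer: 2712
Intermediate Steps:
(130 + v(-8, 13))*113 = (130 + (-2 - 8*13))*113 = (130 + (-2 - 104))*113 = (130 - 106)*113 = 24*113 = 2712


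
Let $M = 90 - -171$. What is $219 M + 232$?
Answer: $57391$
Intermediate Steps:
$M = 261$ ($M = 90 + 171 = 261$)
$219 M + 232 = 219 \cdot 261 + 232 = 57159 + 232 = 57391$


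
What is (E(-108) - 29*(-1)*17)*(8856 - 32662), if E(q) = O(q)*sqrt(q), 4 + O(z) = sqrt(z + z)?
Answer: -11736358 + 2571048*sqrt(2) + 571344*I*sqrt(3) ≈ -8.1003e+6 + 9.896e+5*I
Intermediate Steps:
O(z) = -4 + sqrt(2)*sqrt(z) (O(z) = -4 + sqrt(z + z) = -4 + sqrt(2*z) = -4 + sqrt(2)*sqrt(z))
E(q) = sqrt(q)*(-4 + sqrt(2)*sqrt(q)) (E(q) = (-4 + sqrt(2)*sqrt(q))*sqrt(q) = sqrt(q)*(-4 + sqrt(2)*sqrt(q)))
(E(-108) - 29*(-1)*17)*(8856 - 32662) = ((-24*I*sqrt(3) - 108*sqrt(2)) - 29*(-1)*17)*(8856 - 32662) = ((-24*I*sqrt(3) - 108*sqrt(2)) + 29*17)*(-23806) = ((-24*I*sqrt(3) - 108*sqrt(2)) + 493)*(-23806) = ((-108*sqrt(2) - 24*I*sqrt(3)) + 493)*(-23806) = (493 - 108*sqrt(2) - 24*I*sqrt(3))*(-23806) = -11736358 + 2571048*sqrt(2) + 571344*I*sqrt(3)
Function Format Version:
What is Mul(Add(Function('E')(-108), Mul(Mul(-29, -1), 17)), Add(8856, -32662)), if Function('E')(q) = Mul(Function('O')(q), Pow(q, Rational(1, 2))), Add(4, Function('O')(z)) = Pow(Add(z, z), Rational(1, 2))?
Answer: Add(-11736358, Mul(2571048, Pow(2, Rational(1, 2))), Mul(571344, I, Pow(3, Rational(1, 2)))) ≈ Add(-8.1003e+6, Mul(9.8960e+5, I))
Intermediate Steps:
Function('O')(z) = Add(-4, Mul(Pow(2, Rational(1, 2)), Pow(z, Rational(1, 2)))) (Function('O')(z) = Add(-4, Pow(Add(z, z), Rational(1, 2))) = Add(-4, Pow(Mul(2, z), Rational(1, 2))) = Add(-4, Mul(Pow(2, Rational(1, 2)), Pow(z, Rational(1, 2)))))
Function('E')(q) = Mul(Pow(q, Rational(1, 2)), Add(-4, Mul(Pow(2, Rational(1, 2)), Pow(q, Rational(1, 2))))) (Function('E')(q) = Mul(Add(-4, Mul(Pow(2, Rational(1, 2)), Pow(q, Rational(1, 2)))), Pow(q, Rational(1, 2))) = Mul(Pow(q, Rational(1, 2)), Add(-4, Mul(Pow(2, Rational(1, 2)), Pow(q, Rational(1, 2))))))
Mul(Add(Function('E')(-108), Mul(Mul(-29, -1), 17)), Add(8856, -32662)) = Mul(Add(Add(Mul(-4, Pow(-108, Rational(1, 2))), Mul(-108, Pow(2, Rational(1, 2)))), Mul(Mul(-29, -1), 17)), Add(8856, -32662)) = Mul(Add(Add(Mul(-4, Mul(6, I, Pow(3, Rational(1, 2)))), Mul(-108, Pow(2, Rational(1, 2)))), Mul(29, 17)), -23806) = Mul(Add(Add(Mul(-24, I, Pow(3, Rational(1, 2))), Mul(-108, Pow(2, Rational(1, 2)))), 493), -23806) = Mul(Add(Add(Mul(-108, Pow(2, Rational(1, 2))), Mul(-24, I, Pow(3, Rational(1, 2)))), 493), -23806) = Mul(Add(493, Mul(-108, Pow(2, Rational(1, 2))), Mul(-24, I, Pow(3, Rational(1, 2)))), -23806) = Add(-11736358, Mul(2571048, Pow(2, Rational(1, 2))), Mul(571344, I, Pow(3, Rational(1, 2))))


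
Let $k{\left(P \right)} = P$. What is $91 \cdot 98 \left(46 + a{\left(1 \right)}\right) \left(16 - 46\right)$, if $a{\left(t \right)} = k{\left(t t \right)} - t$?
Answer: $-12306840$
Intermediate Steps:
$a{\left(t \right)} = t^{2} - t$ ($a{\left(t \right)} = t t - t = t^{2} - t$)
$91 \cdot 98 \left(46 + a{\left(1 \right)}\right) \left(16 - 46\right) = 91 \cdot 98 \left(46 + 1 \left(-1 + 1\right)\right) \left(16 - 46\right) = 8918 \left(46 + 1 \cdot 0\right) \left(-30\right) = 8918 \left(46 + 0\right) \left(-30\right) = 8918 \cdot 46 \left(-30\right) = 8918 \left(-1380\right) = -12306840$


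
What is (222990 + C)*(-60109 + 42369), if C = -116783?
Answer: -1884112180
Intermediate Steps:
(222990 + C)*(-60109 + 42369) = (222990 - 116783)*(-60109 + 42369) = 106207*(-17740) = -1884112180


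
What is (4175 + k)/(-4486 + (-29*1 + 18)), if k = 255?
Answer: -4430/4497 ≈ -0.98510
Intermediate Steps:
(4175 + k)/(-4486 + (-29*1 + 18)) = (4175 + 255)/(-4486 + (-29*1 + 18)) = 4430/(-4486 + (-29 + 18)) = 4430/(-4486 - 11) = 4430/(-4497) = 4430*(-1/4497) = -4430/4497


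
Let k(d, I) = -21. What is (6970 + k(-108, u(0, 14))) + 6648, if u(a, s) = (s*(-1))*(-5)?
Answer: 13597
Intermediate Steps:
u(a, s) = 5*s (u(a, s) = -s*(-5) = 5*s)
(6970 + k(-108, u(0, 14))) + 6648 = (6970 - 21) + 6648 = 6949 + 6648 = 13597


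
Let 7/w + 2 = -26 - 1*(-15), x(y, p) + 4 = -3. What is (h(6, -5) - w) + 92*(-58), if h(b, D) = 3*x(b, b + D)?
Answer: -69634/13 ≈ -5356.5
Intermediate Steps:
x(y, p) = -7 (x(y, p) = -4 - 3 = -7)
w = -7/13 (w = 7/(-2 + (-26 - 1*(-15))) = 7/(-2 + (-26 + 15)) = 7/(-2 - 11) = 7/(-13) = 7*(-1/13) = -7/13 ≈ -0.53846)
h(b, D) = -21 (h(b, D) = 3*(-7) = -21)
(h(6, -5) - w) + 92*(-58) = (-21 - 1*(-7/13)) + 92*(-58) = (-21 + 7/13) - 5336 = -266/13 - 5336 = -69634/13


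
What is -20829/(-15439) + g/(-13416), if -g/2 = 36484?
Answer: 175749352/25891203 ≈ 6.7880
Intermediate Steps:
g = -72968 (g = -2*36484 = -72968)
-20829/(-15439) + g/(-13416) = -20829/(-15439) - 72968/(-13416) = -20829*(-1/15439) - 72968*(-1/13416) = 20829/15439 + 9121/1677 = 175749352/25891203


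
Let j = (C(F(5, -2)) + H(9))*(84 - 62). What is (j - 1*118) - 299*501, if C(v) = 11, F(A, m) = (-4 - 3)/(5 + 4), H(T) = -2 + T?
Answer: -149521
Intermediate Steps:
F(A, m) = -7/9
j = 396 (j = (11 + (-2 + 9))*(84 - 62) = (11 + 7)*22 = 18*22 = 396)
(j - 1*118) - 299*501 = (396 - 1*118) - 299*501 = (396 - 118) - 149799 = 278 - 149799 = -149521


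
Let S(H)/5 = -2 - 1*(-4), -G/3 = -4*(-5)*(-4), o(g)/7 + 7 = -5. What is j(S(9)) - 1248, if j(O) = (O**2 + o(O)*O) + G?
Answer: -1748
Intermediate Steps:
o(g) = -84 (o(g) = -49 + 7*(-5) = -49 - 35 = -84)
G = 240 (G = -3*(-4*(-5))*(-4) = -60*(-4) = -3*(-80) = 240)
S(H) = 10 (S(H) = 5*(-2 - 1*(-4)) = 5*(-2 + 4) = 5*2 = 10)
j(O) = 240 + O**2 - 84*O (j(O) = (O**2 - 84*O) + 240 = 240 + O**2 - 84*O)
j(S(9)) - 1248 = (240 + 10**2 - 84*10) - 1248 = (240 + 100 - 840) - 1248 = -500 - 1248 = -1748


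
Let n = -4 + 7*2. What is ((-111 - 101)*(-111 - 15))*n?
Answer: 267120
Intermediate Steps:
n = 10 (n = -4 + 14 = 10)
((-111 - 101)*(-111 - 15))*n = ((-111 - 101)*(-111 - 15))*10 = -212*(-126)*10 = 26712*10 = 267120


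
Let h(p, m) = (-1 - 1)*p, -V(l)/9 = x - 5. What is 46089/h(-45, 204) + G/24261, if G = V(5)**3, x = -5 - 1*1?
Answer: 44647857/80870 ≈ 552.09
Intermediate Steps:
x = -6 (x = -5 - 1 = -6)
V(l) = 99 (V(l) = -9*(-6 - 5) = -9*(-11) = 99)
G = 970299 (G = 99**3 = 970299)
h(p, m) = -2*p
46089/h(-45, 204) + G/24261 = 46089/((-2*(-45))) + 970299/24261 = 46089/90 + 970299*(1/24261) = 46089*(1/90) + 323433/8087 = 5121/10 + 323433/8087 = 44647857/80870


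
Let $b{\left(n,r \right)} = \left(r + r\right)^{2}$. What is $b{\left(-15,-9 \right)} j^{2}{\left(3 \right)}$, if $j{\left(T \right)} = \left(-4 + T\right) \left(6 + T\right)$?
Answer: $26244$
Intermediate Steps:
$b{\left(n,r \right)} = 4 r^{2}$ ($b{\left(n,r \right)} = \left(2 r\right)^{2} = 4 r^{2}$)
$b{\left(-15,-9 \right)} j^{2}{\left(3 \right)} = 4 \left(-9\right)^{2} \left(-24 + 3^{2} + 2 \cdot 3\right)^{2} = 4 \cdot 81 \left(-24 + 9 + 6\right)^{2} = 324 \left(-9\right)^{2} = 324 \cdot 81 = 26244$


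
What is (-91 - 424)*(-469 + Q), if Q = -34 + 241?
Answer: 134930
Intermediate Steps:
Q = 207
(-91 - 424)*(-469 + Q) = (-91 - 424)*(-469 + 207) = -515*(-262) = 134930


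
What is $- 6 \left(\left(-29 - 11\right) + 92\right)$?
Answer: $-312$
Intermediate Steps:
$- 6 \left(\left(-29 - 11\right) + 92\right) = - 6 \left(-40 + 92\right) = \left(-6\right) 52 = -312$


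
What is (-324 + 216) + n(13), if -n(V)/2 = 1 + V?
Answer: -136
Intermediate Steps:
n(V) = -2 - 2*V (n(V) = -2*(1 + V) = -2 - 2*V)
(-324 + 216) + n(13) = (-324 + 216) + (-2 - 2*13) = -108 + (-2 - 26) = -108 - 28 = -136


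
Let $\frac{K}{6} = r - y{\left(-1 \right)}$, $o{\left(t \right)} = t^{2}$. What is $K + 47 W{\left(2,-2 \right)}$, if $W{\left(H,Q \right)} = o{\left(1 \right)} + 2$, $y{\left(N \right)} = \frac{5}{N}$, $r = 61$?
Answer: $537$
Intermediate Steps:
$W{\left(H,Q \right)} = 3$ ($W{\left(H,Q \right)} = 1^{2} + 2 = 1 + 2 = 3$)
$K = 396$ ($K = 6 \left(61 - \frac{5}{-1}\right) = 6 \left(61 - 5 \left(-1\right)\right) = 6 \left(61 - -5\right) = 6 \left(61 + 5\right) = 6 \cdot 66 = 396$)
$K + 47 W{\left(2,-2 \right)} = 396 + 47 \cdot 3 = 396 + 141 = 537$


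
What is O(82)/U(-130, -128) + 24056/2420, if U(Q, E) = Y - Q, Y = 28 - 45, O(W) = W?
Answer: 729192/68365 ≈ 10.666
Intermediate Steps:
Y = -17
U(Q, E) = -17 - Q
O(82)/U(-130, -128) + 24056/2420 = 82/(-17 - 1*(-130)) + 24056/2420 = 82/(-17 + 130) + 24056*(1/2420) = 82/113 + 6014/605 = 729192/68365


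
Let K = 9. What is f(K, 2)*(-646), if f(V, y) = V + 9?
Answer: -11628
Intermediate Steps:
f(V, y) = 9 + V
f(K, 2)*(-646) = (9 + 9)*(-646) = 18*(-646) = -11628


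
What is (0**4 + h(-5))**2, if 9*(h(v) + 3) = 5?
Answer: 484/81 ≈ 5.9753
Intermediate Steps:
h(v) = -22/9 (h(v) = -3 + (1/9)*5 = -3 + 5/9 = -22/9)
(0**4 + h(-5))**2 = (0**4 - 22/9)**2 = (0 - 22/9)**2 = (-22/9)**2 = 484/81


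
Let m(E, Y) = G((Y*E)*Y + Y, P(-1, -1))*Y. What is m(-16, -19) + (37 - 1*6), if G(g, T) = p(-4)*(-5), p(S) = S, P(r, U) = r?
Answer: -349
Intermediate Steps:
G(g, T) = 20 (G(g, T) = -4*(-5) = 20)
m(E, Y) = 20*Y
m(-16, -19) + (37 - 1*6) = 20*(-19) + (37 - 1*6) = -380 + (37 - 6) = -380 + 31 = -349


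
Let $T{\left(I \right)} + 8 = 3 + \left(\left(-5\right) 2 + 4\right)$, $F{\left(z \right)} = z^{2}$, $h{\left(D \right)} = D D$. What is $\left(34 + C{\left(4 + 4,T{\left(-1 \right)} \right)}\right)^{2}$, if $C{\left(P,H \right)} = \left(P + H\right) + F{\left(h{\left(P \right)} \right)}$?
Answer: $17032129$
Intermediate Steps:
$h{\left(D \right)} = D^{2}$
$T{\left(I \right)} = -11$ ($T{\left(I \right)} = -8 + \left(3 + \left(\left(-5\right) 2 + 4\right)\right) = -8 + \left(3 + \left(-10 + 4\right)\right) = -8 + \left(3 - 6\right) = -8 - 3 = -11$)
$C{\left(P,H \right)} = H + P + P^{4}$ ($C{\left(P,H \right)} = \left(P + H\right) + \left(P^{2}\right)^{2} = \left(H + P\right) + P^{4} = H + P + P^{4}$)
$\left(34 + C{\left(4 + 4,T{\left(-1 \right)} \right)}\right)^{2} = \left(34 + \left(-11 + \left(4 + 4\right) + \left(4 + 4\right)^{4}\right)\right)^{2} = \left(34 + \left(-11 + 8 + 8^{4}\right)\right)^{2} = \left(34 + \left(-11 + 8 + 4096\right)\right)^{2} = \left(34 + 4093\right)^{2} = 4127^{2} = 17032129$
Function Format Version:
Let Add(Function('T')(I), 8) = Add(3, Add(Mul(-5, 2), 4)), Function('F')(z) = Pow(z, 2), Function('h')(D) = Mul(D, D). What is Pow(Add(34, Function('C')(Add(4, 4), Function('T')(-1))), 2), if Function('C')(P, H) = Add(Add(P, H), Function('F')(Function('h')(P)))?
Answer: 17032129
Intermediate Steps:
Function('h')(D) = Pow(D, 2)
Function('T')(I) = -11 (Function('T')(I) = Add(-8, Add(3, Add(Mul(-5, 2), 4))) = Add(-8, Add(3, Add(-10, 4))) = Add(-8, Add(3, -6)) = Add(-8, -3) = -11)
Function('C')(P, H) = Add(H, P, Pow(P, 4)) (Function('C')(P, H) = Add(Add(P, H), Pow(Pow(P, 2), 2)) = Add(Add(H, P), Pow(P, 4)) = Add(H, P, Pow(P, 4)))
Pow(Add(34, Function('C')(Add(4, 4), Function('T')(-1))), 2) = Pow(Add(34, Add(-11, Add(4, 4), Pow(Add(4, 4), 4))), 2) = Pow(Add(34, Add(-11, 8, Pow(8, 4))), 2) = Pow(Add(34, Add(-11, 8, 4096)), 2) = Pow(Add(34, 4093), 2) = Pow(4127, 2) = 17032129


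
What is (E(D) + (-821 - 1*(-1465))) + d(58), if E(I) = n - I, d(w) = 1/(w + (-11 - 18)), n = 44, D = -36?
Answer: 20997/29 ≈ 724.03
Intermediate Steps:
d(w) = 1/(-29 + w) (d(w) = 1/(w - 29) = 1/(-29 + w))
E(I) = 44 - I
(E(D) + (-821 - 1*(-1465))) + d(58) = ((44 - 1*(-36)) + (-821 - 1*(-1465))) + 1/(-29 + 58) = ((44 + 36) + (-821 + 1465)) + 1/29 = (80 + 644) + 1/29 = 724 + 1/29 = 20997/29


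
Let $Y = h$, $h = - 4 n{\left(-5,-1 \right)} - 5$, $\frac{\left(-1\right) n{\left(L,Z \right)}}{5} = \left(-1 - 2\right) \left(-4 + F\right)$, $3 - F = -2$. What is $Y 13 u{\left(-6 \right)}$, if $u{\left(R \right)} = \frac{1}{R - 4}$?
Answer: $\frac{169}{2} \approx 84.5$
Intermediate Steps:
$F = 5$ ($F = 3 - -2 = 3 + 2 = 5$)
$u{\left(R \right)} = \frac{1}{-4 + R}$
$n{\left(L,Z \right)} = 15$ ($n{\left(L,Z \right)} = - 5 \left(-1 - 2\right) \left(-4 + 5\right) = - 5 \left(\left(-3\right) 1\right) = \left(-5\right) \left(-3\right) = 15$)
$h = -65$ ($h = \left(-4\right) 15 - 5 = -60 - 5 = -65$)
$Y = -65$
$Y 13 u{\left(-6 \right)} = \frac{\left(-65\right) 13}{-4 - 6} = - \frac{845}{-10} = \left(-845\right) \left(- \frac{1}{10}\right) = \frac{169}{2}$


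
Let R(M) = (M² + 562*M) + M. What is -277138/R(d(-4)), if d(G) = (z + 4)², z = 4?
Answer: -138569/20064 ≈ -6.9063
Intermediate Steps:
d(G) = 64 (d(G) = (4 + 4)² = 8² = 64)
R(M) = M² + 563*M
-277138/R(d(-4)) = -277138*1/(64*(563 + 64)) = -277138/(64*627) = -277138/40128 = -277138*1/40128 = -138569/20064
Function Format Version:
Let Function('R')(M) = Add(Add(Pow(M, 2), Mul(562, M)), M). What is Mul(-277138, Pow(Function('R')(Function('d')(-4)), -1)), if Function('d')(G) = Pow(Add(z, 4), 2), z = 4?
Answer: Rational(-138569, 20064) ≈ -6.9063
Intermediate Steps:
Function('d')(G) = 64 (Function('d')(G) = Pow(Add(4, 4), 2) = Pow(8, 2) = 64)
Function('R')(M) = Add(Pow(M, 2), Mul(563, M))
Mul(-277138, Pow(Function('R')(Function('d')(-4)), -1)) = Mul(-277138, Pow(Mul(64, Add(563, 64)), -1)) = Mul(-277138, Pow(Mul(64, 627), -1)) = Mul(-277138, Pow(40128, -1)) = Mul(-277138, Rational(1, 40128)) = Rational(-138569, 20064)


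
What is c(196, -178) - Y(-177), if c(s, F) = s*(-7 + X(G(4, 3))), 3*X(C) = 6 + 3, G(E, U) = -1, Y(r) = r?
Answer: -607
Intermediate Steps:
X(C) = 3 (X(C) = (6 + 3)/3 = (⅓)*9 = 3)
c(s, F) = -4*s (c(s, F) = s*(-7 + 3) = s*(-4) = -4*s)
c(196, -178) - Y(-177) = -4*196 - 1*(-177) = -784 + 177 = -607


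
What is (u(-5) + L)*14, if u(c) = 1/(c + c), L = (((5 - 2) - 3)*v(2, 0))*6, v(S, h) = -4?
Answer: -7/5 ≈ -1.4000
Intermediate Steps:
L = 0 (L = (((5 - 2) - 3)*(-4))*6 = ((3 - 3)*(-4))*6 = (0*(-4))*6 = 0*6 = 0)
u(c) = 1/(2*c)
(u(-5) + L)*14 = ((1/2)/(-5) + 0)*14 = ((1/2)*(-1/5) + 0)*14 = (-1/10 + 0)*14 = -1/10*14 = -7/5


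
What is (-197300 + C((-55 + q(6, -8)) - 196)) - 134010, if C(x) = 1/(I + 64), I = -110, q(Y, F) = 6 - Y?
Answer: -15240261/46 ≈ -3.3131e+5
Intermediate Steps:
C(x) = -1/46 (C(x) = 1/(-110 + 64) = 1/(-46) = -1/46)
(-197300 + C((-55 + q(6, -8)) - 196)) - 134010 = (-197300 - 1/46) - 134010 = -9075801/46 - 134010 = -15240261/46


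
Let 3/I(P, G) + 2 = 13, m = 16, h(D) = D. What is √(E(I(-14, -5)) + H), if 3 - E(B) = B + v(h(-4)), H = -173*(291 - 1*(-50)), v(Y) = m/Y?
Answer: I*√7137339/11 ≈ 242.87*I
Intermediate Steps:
I(P, G) = 3/11 (I(P, G) = 3/(-2 + 13) = 3/11)
v(Y) = 16/Y
H = -58993 (H = -173*(291 + 50) = -173*341 = -58993)
E(B) = 7 - B (E(B) = 3 - (B + 16/(-4)) = 3 - (B + 16*(-¼)) = 3 - (B - 4) = 3 - (-4 + B) = 3 + (4 - B) = 7 - B)
√(E(I(-14, -5)) + H) = √((7 - 1*3/11) - 58993) = √((7 - 3/11) - 58993) = √(74/11 - 58993) = √(-648849/11) = I*√7137339/11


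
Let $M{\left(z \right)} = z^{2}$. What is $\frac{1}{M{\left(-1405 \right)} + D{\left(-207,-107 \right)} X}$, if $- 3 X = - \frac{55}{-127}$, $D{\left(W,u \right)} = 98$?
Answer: $\frac{381}{752098135} \approx 5.0658 \cdot 10^{-7}$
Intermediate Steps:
$X = - \frac{55}{381}$ ($X = - \frac{\left(-55\right) \frac{1}{-127}}{3} = - \frac{\left(-55\right) \left(- \frac{1}{127}\right)}{3} = \left(- \frac{1}{3}\right) \frac{55}{127} = - \frac{55}{381} \approx -0.14436$)
$\frac{1}{M{\left(-1405 \right)} + D{\left(-207,-107 \right)} X} = \frac{1}{\left(-1405\right)^{2} + 98 \left(- \frac{55}{381}\right)} = \frac{1}{1974025 - \frac{5390}{381}} = \frac{1}{\frac{752098135}{381}} = \frac{381}{752098135}$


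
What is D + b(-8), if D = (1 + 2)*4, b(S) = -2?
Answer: 10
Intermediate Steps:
D = 12 (D = 3*4 = 12)
D + b(-8) = 12 - 2 = 10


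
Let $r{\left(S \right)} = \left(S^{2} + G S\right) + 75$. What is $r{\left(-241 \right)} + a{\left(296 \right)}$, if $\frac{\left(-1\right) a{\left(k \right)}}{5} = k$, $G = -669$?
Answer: $217905$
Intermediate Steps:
$a{\left(k \right)} = - 5 k$
$r{\left(S \right)} = 75 + S^{2} - 669 S$ ($r{\left(S \right)} = \left(S^{2} - 669 S\right) + 75 = 75 + S^{2} - 669 S$)
$r{\left(-241 \right)} + a{\left(296 \right)} = \left(75 + \left(-241\right)^{2} - -161229\right) - 1480 = \left(75 + 58081 + 161229\right) - 1480 = 219385 - 1480 = 217905$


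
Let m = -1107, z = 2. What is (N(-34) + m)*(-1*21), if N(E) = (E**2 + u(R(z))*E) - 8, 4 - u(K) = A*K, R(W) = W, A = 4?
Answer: -3717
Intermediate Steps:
u(K) = 4 - 4*K
N(E) = -8 + E**2 - 4*E (N(E) = (E**2 + (4 - 4*2)*E) - 8 = (E**2 + (4 - 8)*E) - 8 = (E**2 - 4*E) - 8 = -8 + E**2 - 4*E)
(N(-34) + m)*(-1*21) = ((-8 + (-34)**2 - 4*(-34)) - 1107)*(-1*21) = ((-8 + 1156 + 136) - 1107)*(-21) = (1284 - 1107)*(-21) = 177*(-21) = -3717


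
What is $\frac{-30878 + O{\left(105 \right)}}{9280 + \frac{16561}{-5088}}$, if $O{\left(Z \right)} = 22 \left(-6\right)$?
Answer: $- \frac{157778880}{47200079} \approx -3.3428$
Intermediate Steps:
$O{\left(Z \right)} = -132$
$\frac{-30878 + O{\left(105 \right)}}{9280 + \frac{16561}{-5088}} = \frac{-30878 - 132}{9280 + \frac{16561}{-5088}} = - \frac{31010}{9280 + 16561 \left(- \frac{1}{5088}\right)} = - \frac{31010}{9280 - \frac{16561}{5088}} = - \frac{31010}{\frac{47200079}{5088}} = \left(-31010\right) \frac{5088}{47200079} = - \frac{157778880}{47200079}$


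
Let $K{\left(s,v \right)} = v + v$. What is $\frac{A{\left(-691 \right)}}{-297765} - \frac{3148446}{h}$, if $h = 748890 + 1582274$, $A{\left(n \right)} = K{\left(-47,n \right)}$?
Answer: $- \frac{467137677271}{347069524230} \approx -1.3459$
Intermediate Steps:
$K{\left(s,v \right)} = 2 v$
$A{\left(n \right)} = 2 n$
$h = 2331164$
$\frac{A{\left(-691 \right)}}{-297765} - \frac{3148446}{h} = \frac{2 \left(-691\right)}{-297765} - \frac{3148446}{2331164} = \left(-1382\right) \left(- \frac{1}{297765}\right) - \frac{1574223}{1165582} = \frac{1382}{297765} - \frac{1574223}{1165582} = - \frac{467137677271}{347069524230}$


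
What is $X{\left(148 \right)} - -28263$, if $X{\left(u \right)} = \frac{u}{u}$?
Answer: $28264$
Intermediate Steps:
$X{\left(u \right)} = 1$
$X{\left(148 \right)} - -28263 = 1 - -28263 = 1 + 28263 = 28264$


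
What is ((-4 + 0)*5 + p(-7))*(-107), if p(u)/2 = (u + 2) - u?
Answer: 1712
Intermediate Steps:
p(u) = 4 (p(u) = 2*((u + 2) - u) = 2*((2 + u) - u) = 2*2 = 4)
((-4 + 0)*5 + p(-7))*(-107) = ((-4 + 0)*5 + 4)*(-107) = (-4*5 + 4)*(-107) = (-20 + 4)*(-107) = -16*(-107) = 1712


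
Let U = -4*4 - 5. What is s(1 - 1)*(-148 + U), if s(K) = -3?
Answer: 507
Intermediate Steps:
U = -21 (U = -16 - 5 = -21)
s(1 - 1)*(-148 + U) = -3*(-148 - 21) = -3*(-169) = 507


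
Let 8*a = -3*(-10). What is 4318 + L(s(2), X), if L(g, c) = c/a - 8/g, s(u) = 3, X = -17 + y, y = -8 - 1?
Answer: 21542/5 ≈ 4308.4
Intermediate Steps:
y = -9
X = -26 (X = -17 - 9 = -26)
a = 15/4 (a = (-3*(-10))/8 = (1/8)*30 = 15/4 ≈ 3.7500)
L(g, c) = -8/g + 4*c/15 (L(g, c) = c/(15/4) - 8/g = c*(4/15) - 8/g = 4*c/15 - 8/g = -8/g + 4*c/15)
4318 + L(s(2), X) = 4318 + (-8/3 + (4/15)*(-26)) = 4318 + (-8*1/3 - 104/15) = 4318 + (-8/3 - 104/15) = 4318 - 48/5 = 21542/5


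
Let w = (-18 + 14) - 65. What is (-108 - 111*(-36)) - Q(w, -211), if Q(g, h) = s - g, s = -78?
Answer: 3897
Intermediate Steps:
w = -69 (w = -4 - 65 = -69)
Q(g, h) = -78 - g
(-108 - 111*(-36)) - Q(w, -211) = (-108 - 111*(-36)) - (-78 - 1*(-69)) = (-108 + 3996) - (-78 + 69) = 3888 - 1*(-9) = 3888 + 9 = 3897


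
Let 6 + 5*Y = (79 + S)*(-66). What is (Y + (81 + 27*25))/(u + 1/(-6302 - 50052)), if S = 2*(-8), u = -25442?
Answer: 21639936/7168792345 ≈ 0.0030186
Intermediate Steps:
S = -16
Y = -4164/5 (Y = -6/5 + ((79 - 16)*(-66))/5 = -6/5 + (63*(-66))/5 = -6/5 + (1/5)*(-4158) = -6/5 - 4158/5 = -4164/5 ≈ -832.80)
(Y + (81 + 27*25))/(u + 1/(-6302 - 50052)) = (-4164/5 + (81 + 27*25))/(-25442 + 1/(-6302 - 50052)) = (-4164/5 + (81 + 675))/(-25442 + 1/(-56354)) = (-4164/5 + 756)/(-25442 - 1/56354) = -384/(5*(-1433758469/56354)) = -384/5*(-56354/1433758469) = 21639936/7168792345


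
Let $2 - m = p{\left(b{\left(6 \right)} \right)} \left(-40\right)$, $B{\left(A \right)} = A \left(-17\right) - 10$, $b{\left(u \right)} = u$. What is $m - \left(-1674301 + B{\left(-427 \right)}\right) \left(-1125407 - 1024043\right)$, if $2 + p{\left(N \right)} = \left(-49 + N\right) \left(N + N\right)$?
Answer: $-3583244942118$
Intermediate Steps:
$B{\left(A \right)} = -10 - 17 A$ ($B{\left(A \right)} = - 17 A - 10 = -10 - 17 A$)
$p{\left(N \right)} = -2 + 2 N \left(-49 + N\right)$ ($p{\left(N \right)} = -2 + \left(-49 + N\right) \left(N + N\right) = -2 + \left(-49 + N\right) 2 N = -2 + 2 N \left(-49 + N\right)$)
$m = -20718$ ($m = 2 - \left(-2 - 588 + 2 \cdot 6^{2}\right) \left(-40\right) = 2 - \left(-2 - 588 + 2 \cdot 36\right) \left(-40\right) = 2 - \left(-2 - 588 + 72\right) \left(-40\right) = 2 - \left(-518\right) \left(-40\right) = 2 - 20720 = -20718$)
$m - \left(-1674301 + B{\left(-427 \right)}\right) \left(-1125407 - 1024043\right) = -20718 - \left(-1674301 - -7249\right) \left(-1125407 - 1024043\right) = -20718 - \left(-1674301 + \left(-10 + 7259\right)\right) \left(-2149450\right) = -20718 - \left(-1674301 + 7249\right) \left(-2149450\right) = -20718 - \left(-1667052\right) \left(-2149450\right) = -20718 - 3583244921400 = -3583244942118$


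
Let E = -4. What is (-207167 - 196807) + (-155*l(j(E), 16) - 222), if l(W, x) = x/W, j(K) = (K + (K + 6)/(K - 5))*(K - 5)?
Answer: -7680964/19 ≈ -4.0426e+5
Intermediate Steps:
j(K) = (-5 + K)*(K + (6 + K)/(-5 + K)) (j(K) = (K + (6 + K)/(-5 + K))*(-5 + K) = (-5 + K)*(K + (6 + K)/(-5 + K)))
(-207167 - 196807) + (-155*l(j(E), 16) - 222) = (-207167 - 196807) + (-2480/(6 + (-4)² - 4*(-4)) - 222) = -403974 + (-2480/(6 + 16 + 16) - 222) = -403974 + (-2480/38 - 222) = -403974 + (-155*8/19 - 222) = -403974 + (-1240/19 - 222) = -403974 - 5458/19 = -7680964/19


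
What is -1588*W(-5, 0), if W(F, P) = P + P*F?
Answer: 0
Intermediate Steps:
W(F, P) = P + F*P
-1588*W(-5, 0) = -0*(1 - 5) = -0*(-4) = -1588*0 = 0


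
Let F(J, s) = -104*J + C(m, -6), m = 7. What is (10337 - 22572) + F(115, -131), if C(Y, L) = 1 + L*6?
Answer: -24230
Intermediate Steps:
C(Y, L) = 1 + 6*L
F(J, s) = -35 - 104*J (F(J, s) = -104*J + (1 + 6*(-6)) = -104*J + (1 - 36) = -104*J - 35 = -35 - 104*J)
(10337 - 22572) + F(115, -131) = (10337 - 22572) + (-35 - 104*115) = -12235 + (-35 - 11960) = -12235 - 11995 = -24230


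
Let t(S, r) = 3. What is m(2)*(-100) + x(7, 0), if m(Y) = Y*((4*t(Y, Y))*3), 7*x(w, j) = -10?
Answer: -50410/7 ≈ -7201.4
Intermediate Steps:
x(w, j) = -10/7 (x(w, j) = (⅐)*(-10) = -10/7)
m(Y) = 36*Y (m(Y) = Y*((4*3)*3) = Y*(12*3) = Y*36 = 36*Y)
m(2)*(-100) + x(7, 0) = (36*2)*(-100) - 10/7 = 72*(-100) - 10/7 = -7200 - 10/7 = -50410/7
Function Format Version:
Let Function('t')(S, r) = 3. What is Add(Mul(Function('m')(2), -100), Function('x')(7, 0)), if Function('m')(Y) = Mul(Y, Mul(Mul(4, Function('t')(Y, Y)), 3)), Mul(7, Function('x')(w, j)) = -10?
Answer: Rational(-50410, 7) ≈ -7201.4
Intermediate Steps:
Function('x')(w, j) = Rational(-10, 7) (Function('x')(w, j) = Mul(Rational(1, 7), -10) = Rational(-10, 7))
Function('m')(Y) = Mul(36, Y) (Function('m')(Y) = Mul(Y, Mul(Mul(4, 3), 3)) = Mul(Y, Mul(12, 3)) = Mul(Y, 36) = Mul(36, Y))
Add(Mul(Function('m')(2), -100), Function('x')(7, 0)) = Add(Mul(Mul(36, 2), -100), Rational(-10, 7)) = Add(Mul(72, -100), Rational(-10, 7)) = Add(-7200, Rational(-10, 7)) = Rational(-50410, 7)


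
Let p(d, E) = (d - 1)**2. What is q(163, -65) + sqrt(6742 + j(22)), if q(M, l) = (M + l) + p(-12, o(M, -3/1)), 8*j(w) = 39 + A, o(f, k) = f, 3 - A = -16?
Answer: 267 + sqrt(26997)/2 ≈ 349.15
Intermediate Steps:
A = 19 (A = 3 - 1*(-16) = 3 + 16 = 19)
j(w) = 29/4 (j(w) = (39 + 19)/8 = (1/8)*58 = 29/4)
p(d, E) = (-1 + d)**2
q(M, l) = 169 + M + l (q(M, l) = (M + l) + (-1 - 12)**2 = (M + l) + (-13)**2 = (M + l) + 169 = 169 + M + l)
q(163, -65) + sqrt(6742 + j(22)) = (169 + 163 - 65) + sqrt(6742 + 29/4) = 267 + sqrt(26997/4) = 267 + sqrt(26997)/2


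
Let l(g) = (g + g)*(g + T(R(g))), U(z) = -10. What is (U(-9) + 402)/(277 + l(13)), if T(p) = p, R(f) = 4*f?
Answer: 56/281 ≈ 0.19929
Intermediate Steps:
l(g) = 10*g² (l(g) = (g + g)*(g + 4*g) = (2*g)*(5*g) = 10*g²)
(U(-9) + 402)/(277 + l(13)) = (-10 + 402)/(277 + 10*13²) = 392/(277 + 10*169) = 392/(277 + 1690) = 392/1967 = 392*(1/1967) = 56/281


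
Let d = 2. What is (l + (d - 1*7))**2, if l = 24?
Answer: 361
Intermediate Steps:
(l + (d - 1*7))**2 = (24 + (2 - 1*7))**2 = (24 + (2 - 7))**2 = (24 - 5)**2 = 19**2 = 361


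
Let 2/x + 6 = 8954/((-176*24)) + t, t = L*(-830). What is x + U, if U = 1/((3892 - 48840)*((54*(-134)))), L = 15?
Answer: -124891199593/777969662383152 ≈ -0.00016053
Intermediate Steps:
t = -12450 (t = 15*(-830) = -12450)
U = 1/325243728 (U = 1/(-44948*(-7236)) = -1/44948*(-1/7236) = 1/325243728 ≈ 3.0746e-9)
x = -384/2391959 (x = 2/(-6 + (8954/((-176*24)) - 12450)) = 2/(-6 + (8954/(-4224) - 12450)) = 2/(-6 + (8954*(-1/4224) - 12450)) = 2/(-6 + (-407/192 - 12450)) = 2/(-6 - 2390807/192) = 2/(-2391959/192) = 2*(-192/2391959) = -384/2391959 ≈ -0.00016054)
x + U = -384/2391959 + 1/325243728 = -124891199593/777969662383152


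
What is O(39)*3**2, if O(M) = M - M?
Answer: 0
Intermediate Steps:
O(M) = 0
O(39)*3**2 = 0*3**2 = 0*9 = 0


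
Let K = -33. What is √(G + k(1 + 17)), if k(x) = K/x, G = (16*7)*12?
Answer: √48318/6 ≈ 36.636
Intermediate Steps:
G = 1344 (G = 112*12 = 1344)
k(x) = -33/x
√(G + k(1 + 17)) = √(1344 - 33/(1 + 17)) = √(1344 - 33/18) = √(1344 - 33*1/18) = √(1344 - 11/6) = √(8053/6) = √48318/6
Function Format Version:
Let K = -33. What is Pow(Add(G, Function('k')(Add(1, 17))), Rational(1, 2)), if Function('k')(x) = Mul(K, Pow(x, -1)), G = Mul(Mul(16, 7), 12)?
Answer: Mul(Rational(1, 6), Pow(48318, Rational(1, 2))) ≈ 36.636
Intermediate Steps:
G = 1344 (G = Mul(112, 12) = 1344)
Function('k')(x) = Mul(-33, Pow(x, -1))
Pow(Add(G, Function('k')(Add(1, 17))), Rational(1, 2)) = Pow(Add(1344, Mul(-33, Pow(Add(1, 17), -1))), Rational(1, 2)) = Pow(Add(1344, Mul(-33, Pow(18, -1))), Rational(1, 2)) = Pow(Add(1344, Mul(-33, Rational(1, 18))), Rational(1, 2)) = Pow(Add(1344, Rational(-11, 6)), Rational(1, 2)) = Pow(Rational(8053, 6), Rational(1, 2)) = Mul(Rational(1, 6), Pow(48318, Rational(1, 2)))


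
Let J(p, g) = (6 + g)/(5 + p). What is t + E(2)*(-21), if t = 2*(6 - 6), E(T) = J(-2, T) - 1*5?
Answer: 49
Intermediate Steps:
J(p, g) = (6 + g)/(5 + p)
E(T) = -3 + T/3 (E(T) = (6 + T)/(5 - 2) - 1*5 = (6 + T)/3 - 5 = (2 + T/3) - 5 = -3 + T/3)
t = 0 (t = 2*0 = 0)
t + E(2)*(-21) = 0 + (-3 + (1/3)*2)*(-21) = 0 + (-3 + 2/3)*(-21) = 0 - 7/3*(-21) = 0 + 49 = 49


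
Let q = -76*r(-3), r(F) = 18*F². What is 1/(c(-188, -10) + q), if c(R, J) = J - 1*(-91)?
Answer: -1/12231 ≈ -8.1759e-5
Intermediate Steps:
c(R, J) = 91 + J (c(R, J) = J + 91 = 91 + J)
q = -12312 (q = -1368*(-3)² = -1368*9 = -76*162 = -12312)
1/(c(-188, -10) + q) = 1/((91 - 10) - 12312) = 1/(81 - 12312) = 1/(-12231) = -1/12231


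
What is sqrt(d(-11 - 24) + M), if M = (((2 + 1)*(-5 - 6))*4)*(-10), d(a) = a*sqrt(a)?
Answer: sqrt(1320 - 35*I*sqrt(35)) ≈ 36.443 - 2.8409*I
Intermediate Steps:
d(a) = a**(3/2)
M = 1320 (M = ((3*(-11))*4)*(-10) = -33*4*(-10) = -132*(-10) = 1320)
sqrt(d(-11 - 24) + M) = sqrt((-11 - 24)**(3/2) + 1320) = sqrt((-35)**(3/2) + 1320) = sqrt(-35*I*sqrt(35) + 1320) = sqrt(1320 - 35*I*sqrt(35))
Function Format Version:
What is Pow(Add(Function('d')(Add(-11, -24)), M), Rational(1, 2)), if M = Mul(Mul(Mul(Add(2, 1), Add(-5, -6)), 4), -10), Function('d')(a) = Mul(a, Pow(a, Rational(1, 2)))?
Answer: Pow(Add(1320, Mul(-35, I, Pow(35, Rational(1, 2)))), Rational(1, 2)) ≈ Add(36.443, Mul(-2.8409, I))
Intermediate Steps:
Function('d')(a) = Pow(a, Rational(3, 2))
M = 1320 (M = Mul(Mul(Mul(3, -11), 4), -10) = Mul(Mul(-33, 4), -10) = Mul(-132, -10) = 1320)
Pow(Add(Function('d')(Add(-11, -24)), M), Rational(1, 2)) = Pow(Add(Pow(Add(-11, -24), Rational(3, 2)), 1320), Rational(1, 2)) = Pow(Add(Pow(-35, Rational(3, 2)), 1320), Rational(1, 2)) = Pow(Add(Mul(-35, I, Pow(35, Rational(1, 2))), 1320), Rational(1, 2)) = Pow(Add(1320, Mul(-35, I, Pow(35, Rational(1, 2)))), Rational(1, 2))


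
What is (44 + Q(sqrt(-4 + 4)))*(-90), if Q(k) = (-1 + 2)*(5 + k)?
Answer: -4410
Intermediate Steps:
Q(k) = 5 + k (Q(k) = 1*(5 + k) = 5 + k)
(44 + Q(sqrt(-4 + 4)))*(-90) = (44 + (5 + sqrt(-4 + 4)))*(-90) = (44 + (5 + sqrt(0)))*(-90) = (44 + (5 + 0))*(-90) = (44 + 5)*(-90) = 49*(-90) = -4410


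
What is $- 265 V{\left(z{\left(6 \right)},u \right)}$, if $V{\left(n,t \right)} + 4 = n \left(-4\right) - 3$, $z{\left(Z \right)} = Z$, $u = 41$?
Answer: $8215$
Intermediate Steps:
$V{\left(n,t \right)} = -7 - 4 n$ ($V{\left(n,t \right)} = -4 + \left(n \left(-4\right) - 3\right) = -4 - \left(3 + 4 n\right) = -7 - 4 n$)
$- 265 V{\left(z{\left(6 \right)},u \right)} = - 265 \left(-7 - 24\right) = \left(-265\right) \left(-31\right) = 8215$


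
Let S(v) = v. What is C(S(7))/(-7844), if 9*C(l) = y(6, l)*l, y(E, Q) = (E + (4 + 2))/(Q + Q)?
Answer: -1/11766 ≈ -8.4991e-5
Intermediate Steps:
y(E, Q) = (6 + E)/(2*Q) (y(E, Q) = (E + 6)/((2*Q)) = (6 + E)*(1/(2*Q)) = (6 + E)/(2*Q))
C(l) = 2/3 (C(l) = (((6 + 6)/(2*l))*l)/9 = (((1/2)*12/l)*l)/9 = ((6/l)*l)/9 = (1/9)*6 = 2/3)
C(S(7))/(-7844) = (2/3)/(-7844) = (2/3)*(-1/7844) = -1/11766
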